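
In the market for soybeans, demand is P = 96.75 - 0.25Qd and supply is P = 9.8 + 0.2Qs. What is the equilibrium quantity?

Set the two price expressions equal: 96.75 - 0.25Q = 9.8 + 0.2Q.
86.95 = 0.45Q, so Q* = 1739/9.
P* = 96.75 − (0.25)(1739/9) = 436/9.

Q* = 1739/9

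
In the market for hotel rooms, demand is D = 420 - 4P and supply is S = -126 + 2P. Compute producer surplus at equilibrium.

Equilibrium: 420 - 4P = -126 + 2P gives P* = 91, Q* = 56.
Supply starts at P = 63 (where S = 0).
PS = ½(91 − 63)(56) = 784.

Producer surplus = 784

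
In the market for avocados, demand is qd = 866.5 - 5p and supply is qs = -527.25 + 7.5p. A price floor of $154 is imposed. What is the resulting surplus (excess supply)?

Equilibrium price would be p* = 111.5, so the floor at 154 binds.
At p = 154: qd = 96.5, qs = 627.75.
Surplus = 627.75 − 96.5 = 531.25.

Surplus = 531.25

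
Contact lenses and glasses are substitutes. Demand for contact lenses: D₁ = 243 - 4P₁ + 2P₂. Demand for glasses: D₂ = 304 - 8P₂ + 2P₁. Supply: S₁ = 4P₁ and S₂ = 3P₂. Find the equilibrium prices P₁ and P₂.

Market 1: 243 - 4P₁ + 2P₂ = 4P₁ → 8P₁ - 2P₂ = 243.
Market 2: 11P₂ - 2P₁ = 304.
Eliminating P₂: 11×(1) + 2×(2) gives 84P₁ = 3281, so P₁ = 3281/84.
Back-substitute into (2): P₂ = (304 + 2×3281/84) / 11 = 1459/42.

P₁ = 3281/84, P₂ = 1459/42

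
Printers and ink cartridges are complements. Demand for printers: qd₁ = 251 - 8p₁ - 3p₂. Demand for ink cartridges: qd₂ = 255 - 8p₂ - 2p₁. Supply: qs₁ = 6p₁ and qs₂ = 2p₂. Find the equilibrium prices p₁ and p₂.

p₁ = 1745/134, p₂ = 1534/67

Market 1: 251 - 8p₁ - 3p₂ = 6p₁ → 14p₁ + 3p₂ = 251.
Market 2: 10p₂ + 2p₁ = 255.
Eliminating p₂: 10×(1) − 3×(2) gives 134p₁ = 1745, so p₁ = 1745/134.
Back-substitute into (2): p₂ = (255 − 2×1745/134) / 10 = 1534/67.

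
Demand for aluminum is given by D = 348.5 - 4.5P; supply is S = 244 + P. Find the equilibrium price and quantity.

Set D = S: 348.5 - 4.5P = 244 + P.
104.5 = 5.5P, so P* = 19.
Q* = 348.5 − 4.5(19) = 263.

P* = 19, Q* = 263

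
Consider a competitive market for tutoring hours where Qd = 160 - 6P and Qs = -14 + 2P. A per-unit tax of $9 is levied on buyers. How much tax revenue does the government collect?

Tax revenue = 144

Pre-tax equilibrium: P* = 21.75, Q* = 29.5.
Tax on buyers shifts demand to Qd = 160 − 6(P + 9) = 106 - 6P.
106 - 6P = -14 + 2P gives seller price Ps = 15; buyers pay Pb = 15 + 9 = 24.
New quantity: Q = 160 − 6(24) = 16.
Revenue = 9 × 16 = 144.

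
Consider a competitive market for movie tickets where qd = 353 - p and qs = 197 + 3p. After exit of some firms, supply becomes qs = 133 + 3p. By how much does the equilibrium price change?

Δp = 16

Original equilibrium: p* = 39, q* = 314.
New equilibrium: 353 - p = 133 + 3p, so 220 = 4p and p' = 55; q' = 353 − 1(55) = 298.
Change in price: 55 − 39 = 16.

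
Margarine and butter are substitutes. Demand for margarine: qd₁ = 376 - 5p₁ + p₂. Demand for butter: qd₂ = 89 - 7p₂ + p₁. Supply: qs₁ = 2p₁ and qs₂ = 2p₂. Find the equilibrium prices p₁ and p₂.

Market 1: 376 - 5p₁ + p₂ = 2p₁ → 7p₁ - p₂ = 376.
Market 2: 9p₂ - p₁ = 89.
Eliminating p₂: 9×(1) + 1×(2) gives 62p₁ = 3473, so p₁ = 3473/62.
Back-substitute into (2): p₂ = (89 + 1×3473/62) / 9 = 999/62.

p₁ = 3473/62, p₂ = 999/62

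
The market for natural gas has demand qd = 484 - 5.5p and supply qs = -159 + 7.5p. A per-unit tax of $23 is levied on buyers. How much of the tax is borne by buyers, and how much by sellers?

Pre-tax equilibrium: p* = 643/13, q* = 5511/26.
Tax on buyers shifts demand to qd = 484 − 5.5(p + 23) = 357.5 - 5.5p.
357.5 - 5.5p = -159 + 7.5p gives seller price ps = 1033/26; buyers pay pb = 1033/26 + 23 = 1631/26.
New quantity: q = 484 − 5.5(1631/26) = 7227/52.
Buyer burden = 1631/26 − 643/13 = 345/26; seller burden = 643/13 − 1033/26 = 253/26.

Buyers bear 345/26, sellers bear 253/26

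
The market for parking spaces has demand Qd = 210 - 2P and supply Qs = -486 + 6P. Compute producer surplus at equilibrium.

Producer surplus = 108

Equilibrium: 210 - 2P = -486 + 6P gives P* = 87, Q* = 36.
Supply starts at P = 81 (where Qs = 0).
PS = ½(87 − 81)(36) = 108.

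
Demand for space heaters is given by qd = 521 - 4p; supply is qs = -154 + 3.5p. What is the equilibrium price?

Set qd = qs: 521 - 4p = -154 + 3.5p.
675 = 7.5p, so p* = 90.
q* = 521 − 4(90) = 161.

p* = 90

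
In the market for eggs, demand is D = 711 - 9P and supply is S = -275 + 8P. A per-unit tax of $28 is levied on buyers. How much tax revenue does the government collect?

Pre-tax equilibrium: P* = 58, Q* = 189.
Tax on buyers shifts demand to D = 711 − 9(P + 28) = 459 - 9P.
459 - 9P = -275 + 8P gives seller price Ps = 734/17; buyers pay Pb = 734/17 + 28 = 1210/17.
New quantity: Q = 711 − 9(1210/17) = 1197/17.
Revenue = 28 × 1197/17 = 33516/17.

Tax revenue = 33516/17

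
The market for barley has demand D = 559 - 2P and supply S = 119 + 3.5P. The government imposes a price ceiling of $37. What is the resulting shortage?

Equilibrium price would be P* = 80, so the ceiling at 37 binds.
At P = 37: D = 559 − 2(37) = 485, S = 119 + 3.5(37) = 248.5.
Shortage = 485 − 248.5 = 236.5.

Shortage = 236.5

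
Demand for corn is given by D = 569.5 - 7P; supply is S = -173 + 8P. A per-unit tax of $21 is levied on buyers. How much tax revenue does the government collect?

Tax revenue = 3036.6

Pre-tax equilibrium: P* = 49.5, Q* = 223.
Tax on buyers shifts demand to D = 569.5 − 7(P + 21) = 422.5 - 7P.
422.5 - 7P = -173 + 8P gives seller price Ps = 39.7; buyers pay Pb = 39.7 + 21 = 60.7.
New quantity: Q = 569.5 − 7(60.7) = 144.6.
Revenue = 21 × 144.6 = 3036.6.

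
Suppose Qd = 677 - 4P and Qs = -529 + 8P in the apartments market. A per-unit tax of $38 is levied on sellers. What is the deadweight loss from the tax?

Deadweight loss = 5776/3

Pre-tax equilibrium: P* = 100.5, Q* = 275.
Tax on sellers shifts supply to Qs = -529 + 8(P − 38) = -833 + 8P.
677 - 4P = -833 + 8P gives buyer price Pb = 755/6; sellers receive Ps = 755/6 − 38 = 527/6.
New quantity: Q = 677 − 4(755/6) = 521/3.
DWL = ½ × 38 × (275 − 521/3) = 5776/3.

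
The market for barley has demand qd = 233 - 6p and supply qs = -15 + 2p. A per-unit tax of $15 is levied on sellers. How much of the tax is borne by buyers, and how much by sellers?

Pre-tax equilibrium: p* = 31, q* = 47.
Tax on sellers shifts supply to qs = -15 + 2(p − 15) = -45 + 2p.
233 - 6p = -45 + 2p gives buyer price pb = 34.75; sellers receive ps = 34.75 − 15 = 19.75.
New quantity: q = 233 − 6(34.75) = 24.5.
Buyer burden = 34.75 − 31 = 3.75; seller burden = 31 − 19.75 = 11.25.

Buyers bear $3.75, sellers bear $11.25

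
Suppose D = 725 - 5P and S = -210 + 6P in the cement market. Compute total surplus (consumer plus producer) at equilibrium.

Total surplus = 16500

Equilibrium: 725 - 5P = -210 + 6P gives P* = 85, Q* = 300.
Demand choke price: P = 145; supply starts at P = 35.
CS = ½(145 − 85)(300) = 9000; PS = ½(85 − 35)(300) = 7500.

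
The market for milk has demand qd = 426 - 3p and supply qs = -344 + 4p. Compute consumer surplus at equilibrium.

Equilibrium: 426 - 3p = -344 + 4p gives p* = 110, q* = 96.
Demand choke price (qd = 0): p = 142.
CS = ½(142 − 110)(96) = 1536.

Consumer surplus = 1536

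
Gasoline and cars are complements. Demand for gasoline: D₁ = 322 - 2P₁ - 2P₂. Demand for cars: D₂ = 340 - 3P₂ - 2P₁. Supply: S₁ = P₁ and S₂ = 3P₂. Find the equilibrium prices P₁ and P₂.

P₁ = 626/7, P₂ = 188/7

Market 1: 322 - 2P₁ - 2P₂ = P₁ → 3P₁ + 2P₂ = 322.
Market 2: 6P₂ + 2P₁ = 340.
Eliminating P₂: 6×(1) − 2×(2) gives 14P₁ = 1252, so P₁ = 626/7.
Back-substitute into (2): P₂ = (340 − 2×626/7) / 6 = 188/7.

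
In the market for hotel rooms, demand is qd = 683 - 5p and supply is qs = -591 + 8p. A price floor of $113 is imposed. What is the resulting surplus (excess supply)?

Equilibrium price would be p* = 98, so the floor at 113 binds.
At p = 113: qd = 118, qs = 313.
Surplus = 313 − 118 = 195.

Surplus = 195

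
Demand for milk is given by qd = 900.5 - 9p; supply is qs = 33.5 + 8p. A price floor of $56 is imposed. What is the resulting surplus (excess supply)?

Equilibrium price would be p* = 51, so the floor at 56 binds.
At p = 56: qd = 396.5, qs = 481.5.
Surplus = 481.5 − 396.5 = 85.

Surplus = 85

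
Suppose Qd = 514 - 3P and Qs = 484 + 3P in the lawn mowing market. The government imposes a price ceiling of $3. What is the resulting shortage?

Equilibrium price would be P* = 5, so the ceiling at 3 binds.
At P = 3: Qd = 514 − 3(3) = 505, Qs = 484 + 3(3) = 493.
Shortage = 505 − 493 = 12.

Shortage = 12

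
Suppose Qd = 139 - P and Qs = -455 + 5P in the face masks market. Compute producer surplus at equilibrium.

Producer surplus = 160

Equilibrium: 139 - P = -455 + 5P gives P* = 99, Q* = 40.
Supply starts at P = 91 (where Qs = 0).
PS = ½(99 − 91)(40) = 160.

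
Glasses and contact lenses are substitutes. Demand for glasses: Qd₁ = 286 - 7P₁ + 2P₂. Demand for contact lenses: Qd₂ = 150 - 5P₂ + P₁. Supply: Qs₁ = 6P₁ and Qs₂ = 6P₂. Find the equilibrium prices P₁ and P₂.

P₁ = 3446/141, P₂ = 2236/141

Market 1: 286 - 7P₁ + 2P₂ = 6P₁ → 13P₁ - 2P₂ = 286.
Market 2: 11P₂ - P₁ = 150.
Eliminating P₂: 11×(1) + 2×(2) gives 141P₁ = 3446, so P₁ = 3446/141.
Back-substitute into (2): P₂ = (150 + 1×3446/141) / 11 = 2236/141.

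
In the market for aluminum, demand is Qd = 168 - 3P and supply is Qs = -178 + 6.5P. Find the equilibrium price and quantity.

P* = 692/19, Q* = 1116/19

Set Qd = Qs: 168 - 3P = -178 + 6.5P.
346 = 9.5P, so P* = 692/19.
Q* = 168 − 3(692/19) = 1116/19.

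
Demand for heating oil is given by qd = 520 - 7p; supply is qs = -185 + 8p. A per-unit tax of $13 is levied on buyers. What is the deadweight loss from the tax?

Pre-tax equilibrium: p* = 47, q* = 191.
Tax on buyers shifts demand to qd = 520 − 7(p + 13) = 429 - 7p.
429 - 7p = -185 + 8p gives seller price ps = 614/15; buyers pay pb = 614/15 + 13 = 809/15.
New quantity: q = 520 − 7(809/15) = 2137/15.
DWL = ½ × 13 × (191 − 2137/15) = 4732/15.

Deadweight loss = 4732/15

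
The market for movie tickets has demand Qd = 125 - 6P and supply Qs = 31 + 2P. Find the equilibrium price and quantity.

Set Qd = Qs: 125 - 6P = 31 + 2P.
94 = 8P, so P* = 11.75.
Q* = 125 − 6(11.75) = 54.5.

P* = 11.75, Q* = 54.5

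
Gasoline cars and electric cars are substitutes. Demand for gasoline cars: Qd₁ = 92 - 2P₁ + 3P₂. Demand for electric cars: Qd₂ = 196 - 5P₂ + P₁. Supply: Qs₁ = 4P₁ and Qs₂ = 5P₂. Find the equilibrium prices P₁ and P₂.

P₁ = 1508/57, P₂ = 1268/57

Market 1: 92 - 2P₁ + 3P₂ = 4P₁ → 6P₁ - 3P₂ = 92.
Market 2: 10P₂ - P₁ = 196.
Eliminating P₂: 10×(1) + 3×(2) gives 57P₁ = 1508, so P₁ = 1508/57.
Back-substitute into (2): P₂ = (196 + 1×1508/57) / 10 = 1268/57.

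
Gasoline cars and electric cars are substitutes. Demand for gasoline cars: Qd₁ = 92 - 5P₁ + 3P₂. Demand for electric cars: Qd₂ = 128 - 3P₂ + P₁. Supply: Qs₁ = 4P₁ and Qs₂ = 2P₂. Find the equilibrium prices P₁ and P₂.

P₁ = 422/21, P₂ = 622/21

Market 1: 92 - 5P₁ + 3P₂ = 4P₁ → 9P₁ - 3P₂ = 92.
Market 2: 5P₂ - P₁ = 128.
Eliminating P₂: 5×(1) + 3×(2) gives 42P₁ = 844, so P₁ = 422/21.
Back-substitute into (2): P₂ = (128 + 1×422/21) / 5 = 622/21.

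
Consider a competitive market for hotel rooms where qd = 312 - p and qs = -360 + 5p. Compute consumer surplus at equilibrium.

Consumer surplus = 20000

Equilibrium: 312 - p = -360 + 5p gives p* = 112, q* = 200.
Demand choke price (qd = 0): p = 312.
CS = ½(312 − 112)(200) = 20000.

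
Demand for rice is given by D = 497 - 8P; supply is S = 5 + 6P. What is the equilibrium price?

P* = 246/7

Set D = S: 497 - 8P = 5 + 6P.
492 = 14P, so P* = 246/7.
Q* = 497 − 8(246/7) = 1511/7.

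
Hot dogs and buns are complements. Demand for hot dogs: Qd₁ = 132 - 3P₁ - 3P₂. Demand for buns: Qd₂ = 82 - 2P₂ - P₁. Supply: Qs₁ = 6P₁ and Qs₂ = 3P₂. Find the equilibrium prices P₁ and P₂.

P₁ = 69/7, P₂ = 101/7

Market 1: 132 - 3P₁ - 3P₂ = 6P₁ → 9P₁ + 3P₂ = 132.
Market 2: 5P₂ + P₁ = 82.
Eliminating P₂: 5×(1) − 3×(2) gives 42P₁ = 414, so P₁ = 69/7.
Back-substitute into (2): P₂ = (82 − 1×69/7) / 5 = 101/7.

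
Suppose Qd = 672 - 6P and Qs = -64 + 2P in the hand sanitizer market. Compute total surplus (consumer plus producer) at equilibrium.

Equilibrium: 672 - 6P = -64 + 2P gives P* = 92, Q* = 120.
Demand choke price: P = 112; supply starts at P = 32.
CS = ½(112 − 92)(120) = 1200; PS = ½(92 − 32)(120) = 3600.

Total surplus = 4800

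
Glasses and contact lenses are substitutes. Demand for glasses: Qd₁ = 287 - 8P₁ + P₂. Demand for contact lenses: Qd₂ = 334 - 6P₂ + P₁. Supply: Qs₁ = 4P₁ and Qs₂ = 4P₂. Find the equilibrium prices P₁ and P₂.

P₁ = 3204/119, P₂ = 4295/119

Market 1: 287 - 8P₁ + P₂ = 4P₁ → 12P₁ - P₂ = 287.
Market 2: 10P₂ - P₁ = 334.
Eliminating P₂: 10×(1) + 1×(2) gives 119P₁ = 3204, so P₁ = 3204/119.
Back-substitute into (2): P₂ = (334 + 1×3204/119) / 10 = 4295/119.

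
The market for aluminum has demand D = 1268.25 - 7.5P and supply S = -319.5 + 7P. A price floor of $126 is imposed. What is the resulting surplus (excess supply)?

Equilibrium price would be P* = 109.5, so the floor at 126 binds.
At P = 126: D = 323.25, S = 562.5.
Surplus = 562.5 − 323.25 = 239.25.

Surplus = 239.25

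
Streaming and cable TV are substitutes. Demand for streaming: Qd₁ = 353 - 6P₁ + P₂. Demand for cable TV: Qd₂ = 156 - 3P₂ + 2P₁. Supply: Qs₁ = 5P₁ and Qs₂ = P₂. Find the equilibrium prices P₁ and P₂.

Market 1: 353 - 6P₁ + P₂ = 5P₁ → 11P₁ - P₂ = 353.
Market 2: 4P₂ - 2P₁ = 156.
Eliminating P₂: 4×(1) + 1×(2) gives 42P₁ = 1568, so P₁ = 112/3.
Back-substitute into (2): P₂ = (156 + 2×112/3) / 4 = 173/3.

P₁ = 112/3, P₂ = 173/3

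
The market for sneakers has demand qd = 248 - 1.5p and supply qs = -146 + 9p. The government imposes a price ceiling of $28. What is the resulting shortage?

Equilibrium price would be p* = 788/21, so the ceiling at 28 binds.
At p = 28: qd = 248 − 1.5(28) = 206, qs = -146 + 9(28) = 106.
Shortage = 206 − 106 = 100.

Shortage = 100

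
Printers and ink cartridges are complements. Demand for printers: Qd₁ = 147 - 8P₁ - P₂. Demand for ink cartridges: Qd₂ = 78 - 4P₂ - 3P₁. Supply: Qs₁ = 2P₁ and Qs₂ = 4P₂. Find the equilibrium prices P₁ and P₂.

Market 1: 147 - 8P₁ - P₂ = 2P₁ → 10P₁ + P₂ = 147.
Market 2: 8P₂ + 3P₁ = 78.
Eliminating P₂: 8×(1) − 1×(2) gives 77P₁ = 1098, so P₁ = 1098/77.
Back-substitute into (2): P₂ = (78 − 3×1098/77) / 8 = 339/77.

P₁ = 1098/77, P₂ = 339/77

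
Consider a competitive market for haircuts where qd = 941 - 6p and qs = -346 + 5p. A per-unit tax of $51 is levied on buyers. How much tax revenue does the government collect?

Tax revenue = 56049/11

Pre-tax equilibrium: p* = 117, q* = 239.
Tax on buyers shifts demand to qd = 941 − 6(p + 51) = 635 - 6p.
635 - 6p = -346 + 5p gives seller price ps = 981/11; buyers pay pb = 981/11 + 51 = 1542/11.
New quantity: q = 941 − 6(1542/11) = 1099/11.
Revenue = 51 × 1099/11 = 56049/11.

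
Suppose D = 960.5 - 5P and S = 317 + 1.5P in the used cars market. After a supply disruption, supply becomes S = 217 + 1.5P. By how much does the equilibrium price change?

Original equilibrium: P* = 99, Q* = 465.5.
New equilibrium: 960.5 - 5P = 217 + 1.5P, so 743.5 = 6.5P and P' = 1487/13; Q' = 960.5 − 5(1487/13) = 10103/26.
Change in price: 1487/13 − 99 = 200/13.

ΔP = 200/13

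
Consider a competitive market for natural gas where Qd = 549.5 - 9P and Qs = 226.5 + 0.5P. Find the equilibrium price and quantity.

P* = 34, Q* = 243.5

Set Qd = Qs: 549.5 - 9P = 226.5 + 0.5P.
323 = 9.5P, so P* = 34.
Q* = 549.5 − 9(34) = 243.5.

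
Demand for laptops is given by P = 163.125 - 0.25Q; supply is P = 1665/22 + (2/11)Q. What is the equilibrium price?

P* = 112.5

Set the two price expressions equal: 163.125 - 0.25Q = 1665/22 + (2/11)Q.
7695/88 = (19/44)Q, so Q* = 202.5.
P* = 163.125 − (0.25)(202.5) = 112.5.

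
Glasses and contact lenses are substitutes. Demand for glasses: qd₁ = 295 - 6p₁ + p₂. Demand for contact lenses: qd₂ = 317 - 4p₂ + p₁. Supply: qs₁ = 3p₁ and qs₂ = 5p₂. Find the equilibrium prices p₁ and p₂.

Market 1: 295 - 6p₁ + p₂ = 3p₁ → 9p₁ - p₂ = 295.
Market 2: 9p₂ - p₁ = 317.
Eliminating p₂: 9×(1) + 1×(2) gives 80p₁ = 2972, so p₁ = 37.15.
Back-substitute into (2): p₂ = (317 + 1×37.15) / 9 = 39.35.

p₁ = 37.15, p₂ = 39.35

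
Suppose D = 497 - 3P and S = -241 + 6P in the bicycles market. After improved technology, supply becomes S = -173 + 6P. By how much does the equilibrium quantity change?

ΔQ = 68/3

Original equilibrium: P* = 82, Q* = 251.
New equilibrium: 497 - 3P = -173 + 6P, so 670 = 9P and P' = 670/9; Q' = 497 − 3(670/9) = 821/3.
Change in quantity: 821/3 − 251 = 68/3.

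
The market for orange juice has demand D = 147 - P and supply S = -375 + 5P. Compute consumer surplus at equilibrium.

Consumer surplus = 1800

Equilibrium: 147 - P = -375 + 5P gives P* = 87, Q* = 60.
Demand choke price (D = 0): P = 147.
CS = ½(147 − 87)(60) = 1800.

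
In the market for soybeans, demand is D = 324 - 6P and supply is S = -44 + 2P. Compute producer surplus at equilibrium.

Producer surplus = 576

Equilibrium: 324 - 6P = -44 + 2P gives P* = 46, Q* = 48.
Supply starts at P = 22 (where S = 0).
PS = ½(46 − 22)(48) = 576.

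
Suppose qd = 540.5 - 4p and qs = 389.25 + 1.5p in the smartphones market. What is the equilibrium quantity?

q* = 430.5

Set qd = qs: 540.5 - 4p = 389.25 + 1.5p.
151.25 = 5.5p, so p* = 27.5.
q* = 540.5 − 4(27.5) = 430.5.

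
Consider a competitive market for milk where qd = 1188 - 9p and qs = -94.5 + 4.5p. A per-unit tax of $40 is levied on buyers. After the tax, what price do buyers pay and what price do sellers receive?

Buyers pay 325/3, sellers receive 205/3

Pre-tax equilibrium: p* = 95, q* = 333.
Tax on buyers shifts demand to qd = 1188 − 9(p + 40) = 828 - 9p.
828 - 9p = -94.5 + 4.5p gives seller price ps = 205/3; buyers pay pb = 205/3 + 40 = 325/3.
New quantity: q = 1188 − 9(325/3) = 213.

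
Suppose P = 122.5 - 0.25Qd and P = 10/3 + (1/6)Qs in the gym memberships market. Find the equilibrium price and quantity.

Set the two price expressions equal: 122.5 - 0.25Q = 10/3 + (1/6)Q.
715/6 = (5/12)Q, so Q* = 286.
P* = 122.5 − (0.25)(286) = 51.

P* = 51, Q* = 286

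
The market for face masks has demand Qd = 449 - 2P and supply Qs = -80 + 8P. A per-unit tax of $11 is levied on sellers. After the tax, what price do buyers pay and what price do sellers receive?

Pre-tax equilibrium: P* = 52.9, Q* = 343.2.
Tax on sellers shifts supply to Qs = -80 + 8(P − 11) = -168 + 8P.
449 - 2P = -168 + 8P gives buyer price Pb = 61.7; sellers receive Ps = 61.7 − 11 = 50.7.
New quantity: Q = 449 − 2(61.7) = 325.6.

Buyers pay $61.7, sellers receive $50.7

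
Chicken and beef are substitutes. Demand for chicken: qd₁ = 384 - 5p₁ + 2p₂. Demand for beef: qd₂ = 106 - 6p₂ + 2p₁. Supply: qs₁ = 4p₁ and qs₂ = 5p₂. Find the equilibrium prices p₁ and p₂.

Market 1: 384 - 5p₁ + 2p₂ = 4p₁ → 9p₁ - 2p₂ = 384.
Market 2: 11p₂ - 2p₁ = 106.
Eliminating p₂: 11×(1) + 2×(2) gives 95p₁ = 4436, so p₁ = 4436/95.
Back-substitute into (2): p₂ = (106 + 2×4436/95) / 11 = 1722/95.

p₁ = 4436/95, p₂ = 1722/95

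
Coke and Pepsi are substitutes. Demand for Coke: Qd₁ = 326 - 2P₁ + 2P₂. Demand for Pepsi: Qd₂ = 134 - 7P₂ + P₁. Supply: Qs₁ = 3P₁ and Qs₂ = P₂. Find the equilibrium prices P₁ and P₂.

Market 1: 326 - 2P₁ + 2P₂ = 3P₁ → 5P₁ - 2P₂ = 326.
Market 2: 8P₂ - P₁ = 134.
Eliminating P₂: 8×(1) + 2×(2) gives 38P₁ = 2876, so P₁ = 1438/19.
Back-substitute into (2): P₂ = (134 + 1×1438/19) / 8 = 498/19.

P₁ = 1438/19, P₂ = 498/19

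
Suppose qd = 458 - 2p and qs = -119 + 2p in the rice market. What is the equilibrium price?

Set qd = qs: 458 - 2p = -119 + 2p.
577 = 4p, so p* = 144.25.
q* = 458 − 2(144.25) = 169.5.

p* = 144.25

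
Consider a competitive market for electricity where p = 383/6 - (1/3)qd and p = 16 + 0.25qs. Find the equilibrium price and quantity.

p* = 36.5, q* = 82

Set the two price expressions equal: 383/6 - (1/3)q = 16 + 0.25q.
287/6 = (7/12)q, so q* = 82.
p* = 383/6 − (1/3)(82) = 36.5.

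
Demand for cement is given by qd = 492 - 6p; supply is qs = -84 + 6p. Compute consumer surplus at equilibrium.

Equilibrium: 492 - 6p = -84 + 6p gives p* = 48, q* = 204.
Demand choke price (qd = 0): p = 82.
CS = ½(82 − 48)(204) = 3468.

Consumer surplus = 3468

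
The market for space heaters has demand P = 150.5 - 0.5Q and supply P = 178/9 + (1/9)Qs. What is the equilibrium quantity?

Q* = 2353/11

Set the two price expressions equal: 150.5 - 0.5Q = 178/9 + (1/9)Q.
2353/18 = (11/18)Q, so Q* = 2353/11.
P* = 150.5 − (0.5)(2353/11) = 479/11.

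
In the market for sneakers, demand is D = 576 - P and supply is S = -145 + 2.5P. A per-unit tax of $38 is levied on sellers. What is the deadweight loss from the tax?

Deadweight loss = 3610/7

Pre-tax equilibrium: P* = 206, Q* = 370.
Tax on sellers shifts supply to S = -145 + 2.5(P − 38) = -240 + 2.5P.
576 - P = -240 + 2.5P gives buyer price Pb = 1632/7; sellers receive Ps = 1632/7 − 38 = 1366/7.
New quantity: Q = 576 − 1(1632/7) = 2400/7.
DWL = ½ × 38 × (370 − 2400/7) = 3610/7.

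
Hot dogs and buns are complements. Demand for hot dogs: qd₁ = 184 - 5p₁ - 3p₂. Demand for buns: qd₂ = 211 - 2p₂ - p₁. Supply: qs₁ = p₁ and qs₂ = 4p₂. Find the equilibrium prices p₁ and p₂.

Market 1: 184 - 5p₁ - 3p₂ = p₁ → 6p₁ + 3p₂ = 184.
Market 2: 6p₂ + p₁ = 211.
Eliminating p₂: 6×(1) − 3×(2) gives 33p₁ = 471, so p₁ = 157/11.
Back-substitute into (2): p₂ = (211 − 1×157/11) / 6 = 1082/33.

p₁ = 157/11, p₂ = 1082/33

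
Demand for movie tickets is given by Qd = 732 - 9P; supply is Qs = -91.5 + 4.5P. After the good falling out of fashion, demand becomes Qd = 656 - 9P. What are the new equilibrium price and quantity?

Original equilibrium: P* = 61, Q* = 183.
New equilibrium: 656 - 9P = -91.5 + 4.5P, so 747.5 = 13.5P and P' = 1495/27; Q' = 656 − 9(1495/27) = 473/3.

P' = 1495/27, Q' = 473/3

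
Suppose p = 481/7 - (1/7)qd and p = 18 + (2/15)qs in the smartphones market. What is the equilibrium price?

p* = 1232/29

Set the two price expressions equal: 481/7 - (1/7)q = 18 + (2/15)q.
355/7 = (29/105)q, so q* = 5325/29.
p* = 481/7 − (1/7)(5325/29) = 1232/29.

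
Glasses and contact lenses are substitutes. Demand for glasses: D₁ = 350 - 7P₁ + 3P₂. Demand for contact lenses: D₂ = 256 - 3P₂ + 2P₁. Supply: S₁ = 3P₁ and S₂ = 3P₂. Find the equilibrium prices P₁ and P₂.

P₁ = 478/9, P₂ = 1630/27

Market 1: 350 - 7P₁ + 3P₂ = 3P₁ → 10P₁ - 3P₂ = 350.
Market 2: 6P₂ - 2P₁ = 256.
Eliminating P₂: 6×(1) + 3×(2) gives 54P₁ = 2868, so P₁ = 478/9.
Back-substitute into (2): P₂ = (256 + 2×478/9) / 6 = 1630/27.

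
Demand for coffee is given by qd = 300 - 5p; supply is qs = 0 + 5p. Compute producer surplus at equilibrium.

Equilibrium: 300 - 5p = 0 + 5p gives p* = 30, q* = 150.
Supply starts at p = 0 (where qs = 0).
PS = ½(30 − 0)(150) = 2250.

Producer surplus = 2250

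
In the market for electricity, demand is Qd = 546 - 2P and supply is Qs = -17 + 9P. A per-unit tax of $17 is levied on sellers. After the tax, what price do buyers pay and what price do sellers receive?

Pre-tax equilibrium: P* = 563/11, Q* = 4880/11.
Tax on sellers shifts supply to Qs = -17 + 9(P − 17) = -170 + 9P.
546 - 2P = -170 + 9P gives buyer price Pb = 716/11; sellers receive Ps = 716/11 − 17 = 529/11.
New quantity: Q = 546 − 2(716/11) = 4574/11.

Buyers pay 716/11, sellers receive 529/11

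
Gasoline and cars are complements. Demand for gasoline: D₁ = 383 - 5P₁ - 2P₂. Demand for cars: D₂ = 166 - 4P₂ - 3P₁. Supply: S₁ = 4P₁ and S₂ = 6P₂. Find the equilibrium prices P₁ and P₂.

Market 1: 383 - 5P₁ - 2P₂ = 4P₁ → 9P₁ + 2P₂ = 383.
Market 2: 10P₂ + 3P₁ = 166.
Eliminating P₂: 10×(1) − 2×(2) gives 84P₁ = 3498, so P₁ = 583/14.
Back-substitute into (2): P₂ = (166 − 3×583/14) / 10 = 115/28.

P₁ = 583/14, P₂ = 115/28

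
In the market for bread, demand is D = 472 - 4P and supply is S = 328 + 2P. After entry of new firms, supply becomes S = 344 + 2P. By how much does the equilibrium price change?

ΔP = -8/3

Original equilibrium: P* = 24, Q* = 376.
New equilibrium: 472 - 4P = 344 + 2P, so 128 = 6P and P' = 64/3; Q' = 472 − 4(64/3) = 1160/3.
Change in price: 64/3 − 24 = -8/3.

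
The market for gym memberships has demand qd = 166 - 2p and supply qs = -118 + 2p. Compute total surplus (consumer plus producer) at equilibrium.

Equilibrium: 166 - 2p = -118 + 2p gives p* = 71, q* = 24.
Demand choke price: p = 83; supply starts at p = 59.
CS = ½(83 − 71)(24) = 144; PS = ½(71 − 59)(24) = 144.

Total surplus = 288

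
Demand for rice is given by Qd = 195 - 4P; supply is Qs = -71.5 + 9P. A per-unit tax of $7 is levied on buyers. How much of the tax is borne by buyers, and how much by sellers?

Pre-tax equilibrium: P* = 20.5, Q* = 113.
Tax on buyers shifts demand to Qd = 195 − 4(P + 7) = 167 - 4P.
167 - 4P = -71.5 + 9P gives seller price Ps = 477/26; buyers pay Pb = 477/26 + 7 = 659/26.
New quantity: Q = 195 − 4(659/26) = 1217/13.
Buyer burden = 659/26 − 20.5 = 63/13; seller burden = 20.5 − 477/26 = 28/13.

Buyers bear 63/13, sellers bear 28/13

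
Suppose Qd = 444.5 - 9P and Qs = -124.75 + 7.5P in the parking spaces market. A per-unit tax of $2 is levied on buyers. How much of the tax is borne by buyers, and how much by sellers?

Buyers bear 10/11, sellers bear 12/11

Pre-tax equilibrium: P* = 34.5, Q* = 134.
Tax on buyers shifts demand to Qd = 444.5 − 9(P + 2) = 426.5 - 9P.
426.5 - 9P = -124.75 + 7.5P gives seller price Ps = 735/22; buyers pay Pb = 735/22 + 2 = 779/22.
New quantity: Q = 444.5 − 9(779/22) = 1384/11.
Buyer burden = 779/22 − 34.5 = 10/11; seller burden = 34.5 − 735/22 = 12/11.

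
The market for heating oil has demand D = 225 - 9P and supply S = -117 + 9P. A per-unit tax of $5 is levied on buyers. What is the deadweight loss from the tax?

Deadweight loss = 56.25

Pre-tax equilibrium: P* = 19, Q* = 54.
Tax on buyers shifts demand to D = 225 − 9(P + 5) = 180 - 9P.
180 - 9P = -117 + 9P gives seller price Ps = 16.5; buyers pay Pb = 16.5 + 5 = 21.5.
New quantity: Q = 225 − 9(21.5) = 31.5.
DWL = ½ × 5 × (54 − 31.5) = 56.25.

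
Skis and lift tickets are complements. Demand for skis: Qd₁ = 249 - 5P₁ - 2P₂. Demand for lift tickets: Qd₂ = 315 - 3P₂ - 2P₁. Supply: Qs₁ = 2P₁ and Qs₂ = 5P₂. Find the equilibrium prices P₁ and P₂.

P₁ = 681/26, P₂ = 1707/52

Market 1: 249 - 5P₁ - 2P₂ = 2P₁ → 7P₁ + 2P₂ = 249.
Market 2: 8P₂ + 2P₁ = 315.
Eliminating P₂: 8×(1) − 2×(2) gives 52P₁ = 1362, so P₁ = 681/26.
Back-substitute into (2): P₂ = (315 − 2×681/26) / 8 = 1707/52.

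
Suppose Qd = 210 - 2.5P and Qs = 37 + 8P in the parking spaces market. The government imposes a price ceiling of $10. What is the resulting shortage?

Shortage = 68

Equilibrium price would be P* = 346/21, so the ceiling at 10 binds.
At P = 10: Qd = 210 − 2.5(10) = 185, Qs = 37 + 8(10) = 117.
Shortage = 185 − 117 = 68.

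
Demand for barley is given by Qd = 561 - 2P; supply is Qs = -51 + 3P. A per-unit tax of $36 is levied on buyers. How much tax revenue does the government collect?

Tax revenue = 9828

Pre-tax equilibrium: P* = 122.4, Q* = 316.2.
Tax on buyers shifts demand to Qd = 561 − 2(P + 36) = 489 - 2P.
489 - 2P = -51 + 3P gives seller price Ps = 108; buyers pay Pb = 108 + 36 = 144.
New quantity: Q = 561 − 2(144) = 273.
Revenue = 36 × 273 = 9828.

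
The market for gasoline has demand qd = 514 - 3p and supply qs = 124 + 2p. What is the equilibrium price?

Set qd = qs: 514 - 3p = 124 + 2p.
390 = 5p, so p* = 78.
q* = 514 − 3(78) = 280.

p* = 78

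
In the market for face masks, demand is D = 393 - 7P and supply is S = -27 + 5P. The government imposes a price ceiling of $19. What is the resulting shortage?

Shortage = 192

Equilibrium price would be P* = 35, so the ceiling at 19 binds.
At P = 19: D = 393 − 7(19) = 260, S = -27 + 5(19) = 68.
Shortage = 260 − 68 = 192.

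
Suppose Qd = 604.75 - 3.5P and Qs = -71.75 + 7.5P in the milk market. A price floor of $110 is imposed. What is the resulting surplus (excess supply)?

Surplus = 533.5

Equilibrium price would be P* = 61.5, so the floor at 110 binds.
At P = 110: Qd = 219.75, Qs = 753.25.
Surplus = 753.25 − 219.75 = 533.5.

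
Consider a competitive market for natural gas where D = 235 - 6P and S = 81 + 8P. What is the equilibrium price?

Set D = S: 235 - 6P = 81 + 8P.
154 = 14P, so P* = 11.
Q* = 235 − 6(11) = 169.

P* = 11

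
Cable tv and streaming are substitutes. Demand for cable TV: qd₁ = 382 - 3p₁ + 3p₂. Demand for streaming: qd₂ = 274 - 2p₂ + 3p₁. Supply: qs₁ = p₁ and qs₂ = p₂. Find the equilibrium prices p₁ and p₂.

Market 1: 382 - 3p₁ + 3p₂ = p₁ → 4p₁ - 3p₂ = 382.
Market 2: 3p₂ - 3p₁ = 274.
Eliminating p₂: 3×(1) + 3×(2) gives 3p₁ = 1968, so p₁ = 656.
Back-substitute into (2): p₂ = (274 + 3×656) / 3 = 2242/3.

p₁ = 656, p₂ = 2242/3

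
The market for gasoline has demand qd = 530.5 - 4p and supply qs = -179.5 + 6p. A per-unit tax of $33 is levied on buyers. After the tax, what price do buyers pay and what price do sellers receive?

Pre-tax equilibrium: p* = 71, q* = 246.5.
Tax on buyers shifts demand to qd = 530.5 − 4(p + 33) = 398.5 - 4p.
398.5 - 4p = -179.5 + 6p gives seller price ps = 57.8; buyers pay pb = 57.8 + 33 = 90.8.
New quantity: q = 530.5 − 4(90.8) = 167.3.

Buyers pay $90.8, sellers receive $57.8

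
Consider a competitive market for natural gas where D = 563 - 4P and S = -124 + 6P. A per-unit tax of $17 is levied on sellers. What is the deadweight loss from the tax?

Pre-tax equilibrium: P* = 68.7, Q* = 288.2.
Tax on sellers shifts supply to S = -124 + 6(P − 17) = -226 + 6P.
563 - 4P = -226 + 6P gives buyer price Pb = 78.9; sellers receive Ps = 78.9 − 17 = 61.9.
New quantity: Q = 563 − 4(78.9) = 247.4.
DWL = ½ × 17 × (288.2 − 247.4) = 346.8.

Deadweight loss = 346.8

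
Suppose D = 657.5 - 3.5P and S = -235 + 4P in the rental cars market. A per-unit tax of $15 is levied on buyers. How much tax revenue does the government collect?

Pre-tax equilibrium: P* = 119, Q* = 241.
Tax on buyers shifts demand to D = 657.5 − 3.5(P + 15) = 605 - 3.5P.
605 - 3.5P = -235 + 4P gives seller price Ps = 112; buyers pay Pb = 112 + 15 = 127.
New quantity: Q = 657.5 − 3.5(127) = 213.
Revenue = 15 × 213 = 3195.

Tax revenue = 3195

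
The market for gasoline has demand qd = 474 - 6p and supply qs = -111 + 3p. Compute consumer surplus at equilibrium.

Equilibrium: 474 - 6p = -111 + 3p gives p* = 65, q* = 84.
Demand choke price (qd = 0): p = 79.
CS = ½(79 − 65)(84) = 588.

Consumer surplus = 588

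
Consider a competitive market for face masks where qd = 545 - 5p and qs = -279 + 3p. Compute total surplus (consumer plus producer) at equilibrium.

Equilibrium: 545 - 5p = -279 + 3p gives p* = 103, q* = 30.
Demand choke price: p = 109; supply starts at p = 93.
CS = ½(109 − 103)(30) = 90; PS = ½(103 − 93)(30) = 150.

Total surplus = 240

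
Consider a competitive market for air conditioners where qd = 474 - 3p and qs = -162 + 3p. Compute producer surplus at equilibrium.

Equilibrium: 474 - 3p = -162 + 3p gives p* = 106, q* = 156.
Supply starts at p = 54 (where qs = 0).
PS = ½(106 − 54)(156) = 4056.

Producer surplus = 4056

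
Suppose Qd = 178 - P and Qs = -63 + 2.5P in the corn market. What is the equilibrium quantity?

Set Qd = Qs: 178 - P = -63 + 2.5P.
241 = 3.5P, so P* = 482/7.
Q* = 178 − 1(482/7) = 764/7.

Q* = 764/7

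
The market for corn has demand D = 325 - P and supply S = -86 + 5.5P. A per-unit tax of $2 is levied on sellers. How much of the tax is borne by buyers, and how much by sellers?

Buyers bear 22/13, sellers bear 4/13

Pre-tax equilibrium: P* = 822/13, Q* = 3403/13.
Tax on sellers shifts supply to S = -86 + 5.5(P − 2) = -97 + 5.5P.
325 - P = -97 + 5.5P gives buyer price Pb = 844/13; sellers receive Ps = 844/13 − 2 = 818/13.
New quantity: Q = 325 − 1(844/13) = 3381/13.
Buyer burden = 844/13 − 822/13 = 22/13; seller burden = 822/13 − 818/13 = 4/13.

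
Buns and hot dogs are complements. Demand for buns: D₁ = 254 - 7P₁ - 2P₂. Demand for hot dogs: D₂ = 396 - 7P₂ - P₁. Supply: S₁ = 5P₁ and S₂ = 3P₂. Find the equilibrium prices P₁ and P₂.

Market 1: 254 - 7P₁ - 2P₂ = 5P₁ → 12P₁ + 2P₂ = 254.
Market 2: 10P₂ + P₁ = 396.
Eliminating P₂: 10×(1) − 2×(2) gives 118P₁ = 1748, so P₁ = 874/59.
Back-substitute into (2): P₂ = (396 − 1×874/59) / 10 = 2249/59.

P₁ = 874/59, P₂ = 2249/59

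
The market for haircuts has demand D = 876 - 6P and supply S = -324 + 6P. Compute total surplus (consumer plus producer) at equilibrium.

Total surplus = 12696

Equilibrium: 876 - 6P = -324 + 6P gives P* = 100, Q* = 276.
Demand choke price: P = 146; supply starts at P = 54.
CS = ½(146 − 100)(276) = 6348; PS = ½(100 − 54)(276) = 6348.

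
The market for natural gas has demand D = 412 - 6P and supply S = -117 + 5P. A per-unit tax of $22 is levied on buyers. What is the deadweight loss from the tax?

Deadweight loss = 660

Pre-tax equilibrium: P* = 529/11, Q* = 1358/11.
Tax on buyers shifts demand to D = 412 − 6(P + 22) = 280 - 6P.
280 - 6P = -117 + 5P gives seller price Ps = 397/11; buyers pay Pb = 397/11 + 22 = 639/11.
New quantity: Q = 412 − 6(639/11) = 698/11.
DWL = ½ × 22 × (1358/11 − 698/11) = 660.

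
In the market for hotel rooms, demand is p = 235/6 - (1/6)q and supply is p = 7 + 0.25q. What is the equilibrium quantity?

q* = 77.2

Set the two price expressions equal: 235/6 - (1/6)q = 7 + 0.25q.
193/6 = (5/12)q, so q* = 77.2.
p* = 235/6 − (1/6)(77.2) = 26.3.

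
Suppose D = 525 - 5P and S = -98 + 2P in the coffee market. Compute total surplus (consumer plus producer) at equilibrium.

Equilibrium: 525 - 5P = -98 + 2P gives P* = 89, Q* = 80.
Demand choke price: P = 105; supply starts at P = 49.
CS = ½(105 − 89)(80) = 640; PS = ½(89 − 49)(80) = 1600.

Total surplus = 2240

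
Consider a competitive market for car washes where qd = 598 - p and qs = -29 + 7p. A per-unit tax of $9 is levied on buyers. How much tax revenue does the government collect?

Tax revenue = 4605.75

Pre-tax equilibrium: p* = 78.375, q* = 519.625.
Tax on buyers shifts demand to qd = 598 − 1(p + 9) = 589 - p.
589 - p = -29 + 7p gives seller price ps = 77.25; buyers pay pb = 77.25 + 9 = 86.25.
New quantity: q = 598 − 1(86.25) = 511.75.
Revenue = 9 × 511.75 = 4605.75.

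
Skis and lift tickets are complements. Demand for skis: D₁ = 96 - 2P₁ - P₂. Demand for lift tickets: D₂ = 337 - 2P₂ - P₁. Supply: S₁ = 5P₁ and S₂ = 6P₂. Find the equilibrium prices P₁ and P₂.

P₁ = 431/55, P₂ = 2263/55

Market 1: 96 - 2P₁ - P₂ = 5P₁ → 7P₁ + P₂ = 96.
Market 2: 8P₂ + P₁ = 337.
Eliminating P₂: 8×(1) − 1×(2) gives 55P₁ = 431, so P₁ = 431/55.
Back-substitute into (2): P₂ = (337 − 1×431/55) / 8 = 2263/55.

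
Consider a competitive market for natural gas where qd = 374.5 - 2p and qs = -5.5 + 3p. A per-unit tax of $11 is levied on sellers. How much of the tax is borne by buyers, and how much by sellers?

Pre-tax equilibrium: p* = 76, q* = 222.5.
Tax on sellers shifts supply to qs = -5.5 + 3(p − 11) = -38.5 + 3p.
374.5 - 2p = -38.5 + 3p gives buyer price pb = 82.6; sellers receive ps = 82.6 − 11 = 71.6.
New quantity: q = 374.5 − 2(82.6) = 209.3.
Buyer burden = 82.6 − 76 = 6.6; seller burden = 76 − 71.6 = 4.4.

Buyers bear $6.6, sellers bear $4.4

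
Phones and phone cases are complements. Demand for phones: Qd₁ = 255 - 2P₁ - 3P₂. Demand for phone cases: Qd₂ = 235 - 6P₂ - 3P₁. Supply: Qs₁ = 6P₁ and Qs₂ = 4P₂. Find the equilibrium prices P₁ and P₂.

P₁ = 1845/71, P₂ = 1115/71

Market 1: 255 - 2P₁ - 3P₂ = 6P₁ → 8P₁ + 3P₂ = 255.
Market 2: 10P₂ + 3P₁ = 235.
Eliminating P₂: 10×(1) − 3×(2) gives 71P₁ = 1845, so P₁ = 1845/71.
Back-substitute into (2): P₂ = (235 − 3×1845/71) / 10 = 1115/71.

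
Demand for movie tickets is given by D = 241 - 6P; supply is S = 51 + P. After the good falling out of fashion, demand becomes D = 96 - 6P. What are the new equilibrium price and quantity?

Original equilibrium: P* = 190/7, Q* = 547/7.
New equilibrium: 96 - 6P = 51 + P, so 45 = 7P and P' = 45/7; Q' = 96 − 6(45/7) = 402/7.

P' = 45/7, Q' = 402/7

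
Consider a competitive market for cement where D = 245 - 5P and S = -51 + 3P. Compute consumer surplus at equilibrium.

Equilibrium: 245 - 5P = -51 + 3P gives P* = 37, Q* = 60.
Demand choke price (D = 0): P = 49.
CS = ½(49 − 37)(60) = 360.

Consumer surplus = 360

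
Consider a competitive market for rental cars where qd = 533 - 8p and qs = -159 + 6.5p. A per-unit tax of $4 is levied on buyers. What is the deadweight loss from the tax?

Deadweight loss = 832/29

Pre-tax equilibrium: p* = 1384/29, q* = 4385/29.
Tax on buyers shifts demand to qd = 533 − 8(p + 4) = 501 - 8p.
501 - 8p = -159 + 6.5p gives seller price ps = 1320/29; buyers pay pb = 1320/29 + 4 = 1436/29.
New quantity: q = 533 − 8(1436/29) = 3969/29.
DWL = ½ × 4 × (4385/29 − 3969/29) = 832/29.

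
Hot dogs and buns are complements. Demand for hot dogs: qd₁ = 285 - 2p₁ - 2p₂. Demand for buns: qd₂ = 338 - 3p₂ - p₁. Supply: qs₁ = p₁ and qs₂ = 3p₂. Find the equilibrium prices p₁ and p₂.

p₁ = 64.625, p₂ = 45.5625

Market 1: 285 - 2p₁ - 2p₂ = p₁ → 3p₁ + 2p₂ = 285.
Market 2: 6p₂ + p₁ = 338.
Eliminating p₂: 6×(1) − 2×(2) gives 16p₁ = 1034, so p₁ = 64.625.
Back-substitute into (2): p₂ = (338 − 1×64.625) / 6 = 45.5625.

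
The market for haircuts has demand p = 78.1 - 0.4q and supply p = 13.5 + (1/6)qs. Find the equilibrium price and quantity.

p* = 32.5, q* = 114

Set the two price expressions equal: 78.1 - 0.4q = 13.5 + (1/6)q.
64.6 = (17/30)q, so q* = 114.
p* = 78.1 − (0.4)(114) = 32.5.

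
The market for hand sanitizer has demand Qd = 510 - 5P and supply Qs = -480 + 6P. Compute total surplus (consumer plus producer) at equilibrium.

Total surplus = 660

Equilibrium: 510 - 5P = -480 + 6P gives P* = 90, Q* = 60.
Demand choke price: P = 102; supply starts at P = 80.
CS = ½(102 − 90)(60) = 360; PS = ½(90 − 80)(60) = 300.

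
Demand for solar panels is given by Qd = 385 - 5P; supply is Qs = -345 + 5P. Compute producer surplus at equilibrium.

Equilibrium: 385 - 5P = -345 + 5P gives P* = 73, Q* = 20.
Supply starts at P = 69 (where Qs = 0).
PS = ½(73 − 69)(20) = 40.

Producer surplus = 40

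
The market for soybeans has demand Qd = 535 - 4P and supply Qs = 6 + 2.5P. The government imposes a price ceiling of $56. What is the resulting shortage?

Shortage = 165

Equilibrium price would be P* = 1058/13, so the ceiling at 56 binds.
At P = 56: Qd = 535 − 4(56) = 311, Qs = 6 + 2.5(56) = 146.
Shortage = 311 − 146 = 165.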